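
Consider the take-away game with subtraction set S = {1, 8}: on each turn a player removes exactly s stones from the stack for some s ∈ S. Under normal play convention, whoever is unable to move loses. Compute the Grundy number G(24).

G(0) = 0
G(1) = mex{0} = 1
G(2) = mex{1} = 0
G(3) = mex{0} = 1
G(4) = mex{1} = 0
G(5) = mex{0} = 1
G(6) = mex{1} = 0
G(7) = mex{0} = 1
G(8) = mex{1,0} = 2
G(9) = mex{2,1} = 0
G(10) = mex{0,0} = 1
G(11) = mex{1,1} = 0
G(12) = mex{0,0} = 1
G(13) = mex{1,1} = 0
G(14) = mex{0,0} = 1
G(15) = mex{1,1} = 0
G(16) = mex{0,2} = 1
G(17) = mex{1,0} = 2
G(18) = mex{2,1} = 0
G(19) = mex{0,0} = 1
G(20) = mex{1,1} = 0
G(21) = mex{0,0} = 1
G(22) = mex{1,1} = 0
G(23) = mex{0,0} = 1
G(24) = mex{1,1} = 0

0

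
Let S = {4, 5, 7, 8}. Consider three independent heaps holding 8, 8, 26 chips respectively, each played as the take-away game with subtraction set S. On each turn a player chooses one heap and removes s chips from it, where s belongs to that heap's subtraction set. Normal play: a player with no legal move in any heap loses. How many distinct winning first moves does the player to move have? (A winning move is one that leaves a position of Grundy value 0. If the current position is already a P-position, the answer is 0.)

All heaps use S = {4, 5, 7, 8}:
G(0) = 0
G(1) = mex{} = 0
G(2) = mex{} = 0
G(3) = mex{} = 0
G(4) = mex{0} = 1
G(5) = mex{0,0} = 1
G(6) = mex{0,0} = 1
G(7) = mex{0,0,0} = 1
G(8) = mex{1,0,0,0} = 2
G(9) = mex{1,1,0,0} = 2
G(10) = mex{1,1,0,0} = 2
G(11) = mex{1,1,1,0} = 2
G(12) = mex{2,1,1,1} = 0
G(13) = mex{2,2,1,1} = 0
G(14) = mex{2,2,1,1} = 0
G(15) = mex{2,2,2,1} = 0
G(16) = mex{0,2,2,2} = 1
G(17) = mex{0,0,2,2} = 1
G(18) = mex{0,0,2,2} = 1
G(19) = mex{0,0,0,2} = 1
G(20) = mex{1,0,0,0} = 2
G(21) = mex{1,1,0,0} = 2
G(22) = mex{1,1,0,0} = 2
G(23) = mex{1,1,1,0} = 2
G(24) = mex{2,1,1,1} = 0
G(25) = mex{2,2,1,1} = 0
G(26) = mex{2,2,1,1} = 0
Heap A: G(8) = 2.
Heap B: G(8) = 2.
Heap C: G(26) = 0.
Combined Grundy value = 2 ⊕ 2 ⊕ 0 = 0.
A winning move leaves total XOR = 0, i.e. changes one component's Grundy value g to g ⊕ X where X is the current total.
Heap A: target g' = 2⊕0 = 2, but every legal move changes the Grundy value (mex property), so 0 moves.
Heap B: target g' = 2⊕0 = 2, but every legal move changes the Grundy value (mex property), so 0 moves.
Heap C: target g' = 0⊕0 = 0, but every legal move changes the Grundy value (mex property), so 0 moves.

0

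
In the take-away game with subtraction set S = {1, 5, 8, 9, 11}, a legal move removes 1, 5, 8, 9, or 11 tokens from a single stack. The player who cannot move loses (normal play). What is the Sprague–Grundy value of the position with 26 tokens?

n :  0  1  2  3  4  5  6  7  8  9 10 11 12 13 14 15 16 17 18 19 20 21 22 23 24 25 26
G :  0  1  0  1  0  1  0  1  2  3  2  3  2  3  2  3  0  1  0  1  0  1  0  1  2  3  2

2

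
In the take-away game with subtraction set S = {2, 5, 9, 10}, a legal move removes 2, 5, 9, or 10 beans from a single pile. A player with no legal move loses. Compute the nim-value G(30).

n :  0  1  2  3  4  5  6  7  8  9 10 11 12 13 14 15 16 17 18 19 20 21 22 23 24 25 26 27 28 29 30
G :  0  0  1  1  0  2  1  0  0  1  1  2  2  3  3  0  4  1  2  0  3  1  0  0  1  1  0  3  1  2  0

0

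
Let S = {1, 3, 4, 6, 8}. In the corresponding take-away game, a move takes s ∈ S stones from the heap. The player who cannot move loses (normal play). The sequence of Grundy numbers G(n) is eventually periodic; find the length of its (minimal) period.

n :  0  1  2  3  4  5  6  7  8  9 10 11 12 13 14 15 16
G :  0  1  0  1  2  3  2  0  1  0  1  2  3  2  0  1  0
G(n+7) = G(n) holds for n = 0,…,7 (a full window of length max(S) = 8), so the sequence is purely periodic with period 7.

7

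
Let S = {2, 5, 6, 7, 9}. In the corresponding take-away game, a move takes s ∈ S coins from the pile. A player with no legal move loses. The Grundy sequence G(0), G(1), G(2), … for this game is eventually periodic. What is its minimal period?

26

G(0) = 0
G(1) = mex{} = 0
G(2) = mex{0} = 1
G(3) = mex{0} = 1
G(4) = mex{1} = 0
G(5) = mex{1,0} = 2
G(6) = mex{0,0,0} = 1
G(7) = mex{2,1,0,0} = 3
G(8) = mex{1,1,1,0} = 2
G(9) = mex{3,0,1,1,0} = 2
G(10) = mex{2,2,0,1,0} = 3
G(11) = mex{2,1,2,0,1} = 3
G(12) = mex{3,3,1,2,1} = 0
G(13) = mex{3,2,3,1,0} = 4
G(14) = mex{0,2,2,3,2} = 1
G(15) = mex{4,3,2,2,1} = 0
G(16) = mex{1,3,3,2,3} = 0
G(17) = mex{0,0,3,3,2} = 1
G(18) = mex{0,4,0,3,2} = 1
G(19) = mex{1,1,4,0,3} = 2
G(20) = mex{1,0,1,4,3} = 2
G(21) = mex{2,0,0,1,0} = 3
G(22) = mex{2,1,0,0,4} = 3
G(23) = mex{3,1,1,0,1} = 2
G(24) = mex{3,2,1,1,0} = 4
G(25) = mex{2,2,2,1,0} = 3
G(26) = mex{4,3,2,2,1} = 0
G(27) = mex{3,3,3,2,1} = 0
G(28) = mex{0,2,3,3,2} = 1
G(29) = mex{0,4,2,3,2} = 1
G(30) = mex{1,3,4,2,3} = 0
G(31) = mex{1,0,3,4,3} = 2
G(32) = mex{0,0,0,3,2} = 1
G(33) = mex{2,1,0,0,4} = 3
G(34) = mex{1,1,1,0,3} = 2
G(35) = mex{3,0,1,1,0} = 2
G(36) = mex{2,2,0,1,0} = 3
G(37) = mex{2,1,2,0,1} = 3
G(38) = mex{3,3,1,2,1} = 0
G(39) = mex{3,2,3,1,0} = 4
G(40) = mex{0,2,2,3,2} = 1
G(41) = mex{4,3,2,2,1} = 0
G(42) = mex{1,3,3,2,3} = 0
G(43) = mex{0,0,3,3,2} = 1
G(44) = mex{0,4,0,3,2} = 1
G(45) = mex{1,1,4,0,3} = 2
G(46) = mex{1,0,1,4,3} = 2
G(47) = mex{2,0,0,1,0} = 3
G(48) = mex{2,1,0,0,4} = 3
G(49) = mex{3,1,1,0,1} = 2
G(50) = mex{3,2,1,1,0} = 4
G(51) = mex{2,2,2,1,0} = 3
G(52) = mex{4,3,2,2,1} = 0
G(53) = mex{3,3,3,2,1} = 0
G(n+26) = G(n) holds for n = 0,…,8 (a full window of length max(S) = 9), so the sequence is purely periodic with period 26.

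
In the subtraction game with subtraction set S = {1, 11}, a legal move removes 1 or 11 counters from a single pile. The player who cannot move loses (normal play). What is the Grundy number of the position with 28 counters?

0

G(0) = 0
G(1) = mex{0} = 1
G(2) = mex{1} = 0
G(3) = mex{0} = 1
G(4) = mex{1} = 0
G(5) = mex{0} = 1
G(6) = mex{1} = 0
G(7) = mex{0} = 1
G(8) = mex{1} = 0
G(9) = mex{0} = 1
G(10) = mex{1} = 0
G(11) = mex{0,0} = 1
G(12) = mex{1,1} = 0
G(13) = mex{0,0} = 1
G(14) = mex{1,1} = 0
G(15) = mex{0,0} = 1
G(16) = mex{1,1} = 0
G(17) = mex{0,0} = 1
G(18) = mex{1,1} = 0
G(19) = mex{0,0} = 1
G(20) = mex{1,1} = 0
G(21) = mex{0,0} = 1
G(22) = mex{1,1} = 0
G(23) = mex{0,0} = 1
G(24) = mex{1,1} = 0
G(25) = mex{0,0} = 1
G(26) = mex{1,1} = 0
G(27) = mex{0,0} = 1
G(28) = mex{1,1} = 0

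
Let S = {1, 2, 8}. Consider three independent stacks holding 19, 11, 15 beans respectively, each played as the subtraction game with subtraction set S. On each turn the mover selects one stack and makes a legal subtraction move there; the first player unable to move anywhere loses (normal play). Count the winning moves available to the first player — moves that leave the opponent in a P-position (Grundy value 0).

All stacks use S = {1, 2, 8}:
n :  0  1  2  3  4  5  6  7  8  9 10 11 12 13 14 15 16 17 18 19
G :  0  1  2  0  1  2  0  1  2  0  1  2  0  1  2  0  1  2  0  1
Stack A: G(19) = 1.
Stack B: G(11) = 2.
Stack C: G(15) = 0.
Combined Grundy value = 1 ⊕ 2 ⊕ 0 = 3.
A winning move leaves total XOR = 0, i.e. changes one component's Grundy value g to g ⊕ X where X is the current total.
Stack A: need g' = 1⊕3 = 2. Options: 19−1→G=0, 19−2→G=2, 19−8→G=2. Hits: 2.
Stack B: need g' = 2⊕3 = 1. Options: 11−1→G=1, 11−2→G=0, 11−8→G=0. Hits: 1.
Stack C: need g' = 0⊕3 = 3. Options: 15−1→G=2, 15−2→G=1, 15−8→G=1. Hits: 0.

3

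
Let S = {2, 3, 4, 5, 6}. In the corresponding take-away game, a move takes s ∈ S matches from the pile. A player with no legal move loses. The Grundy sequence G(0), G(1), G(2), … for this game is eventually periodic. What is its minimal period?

8

n :  0  1  2  3  4  5  6  7  8  9 10 11 12 13 14 15 16 17
G :  0  0  1  1  2  2  3  3  0  0  1  1  2  2  3  3  0  0
G(n+8) = G(n) holds for n = 0,…,5 (a full window of length max(S) = 6), so the sequence is purely periodic with period 8.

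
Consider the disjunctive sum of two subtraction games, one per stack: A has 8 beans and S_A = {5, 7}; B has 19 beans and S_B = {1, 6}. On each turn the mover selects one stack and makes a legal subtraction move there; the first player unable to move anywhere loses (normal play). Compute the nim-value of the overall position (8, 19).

0

Stack A, S = {5, 7}:
n : 0 1 2 3 4 5 6 7 8
G : 0 0 0 0 0 1 1 1 1
G_A(8) = 1.
Stack B, S = {1, 6}:
n :  0  1  2  3  4  5  6  7  8  9 10 11 12 13 14 15 16 17 18 19
G :  0  1  0  1  0  1  2  0  1  0  1  0  1  2  0  1  0  1  0  1
G_B(19) = 1.
Combined Grundy value = 1 ⊕ 1 = 0.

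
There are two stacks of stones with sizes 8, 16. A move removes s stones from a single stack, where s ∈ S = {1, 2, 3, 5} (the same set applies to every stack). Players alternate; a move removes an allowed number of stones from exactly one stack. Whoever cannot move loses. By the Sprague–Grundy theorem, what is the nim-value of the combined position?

All stacks use S = {1, 2, 3, 5}:
G(0) = 0
G(1) = mex{0} = 1
G(2) = mex{1,0} = 2
G(3) = mex{2,1,0} = 3
G(4) = mex{3,2,1} = 0
G(5) = mex{0,3,2,0} = 1
G(6) = mex{1,0,3,1} = 2
G(7) = mex{2,1,0,2} = 3
G(8) = mex{3,2,1,3} = 0
G(9) = mex{0,3,2,0} = 1
G(10) = mex{1,0,3,1} = 2
G(11) = mex{2,1,0,2} = 3
G(12) = mex{3,2,1,3} = 0
G(13) = mex{0,3,2,0} = 1
G(14) = mex{1,0,3,1} = 2
G(15) = mex{2,1,0,2} = 3
G(16) = mex{3,2,1,3} = 0
Stack A: G(8) = 0.
Stack B: G(16) = 0.
Combined Grundy value = 0 ⊕ 0 = 0.

0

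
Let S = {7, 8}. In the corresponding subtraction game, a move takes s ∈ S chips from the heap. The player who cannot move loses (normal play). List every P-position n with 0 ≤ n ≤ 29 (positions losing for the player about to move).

G(0) = 0
G(1) = mex{} = 0
G(2) = mex{} = 0
G(3) = mex{} = 0
G(4) = mex{} = 0
G(5) = mex{} = 0
G(6) = mex{} = 0
G(7) = mex{0} = 1
G(8) = mex{0,0} = 1
G(9) = mex{0,0} = 1
G(10) = mex{0,0} = 1
G(11) = mex{0,0} = 1
G(12) = mex{0,0} = 1
G(13) = mex{0,0} = 1
G(14) = mex{1,0} = 2
G(15) = mex{1,1} = 0
G(16) = mex{1,1} = 0
G(17) = mex{1,1} = 0
G(18) = mex{1,1} = 0
G(19) = mex{1,1} = 0
G(20) = mex{1,1} = 0
G(21) = mex{2,1} = 0
G(22) = mex{0,2} = 1
G(23) = mex{0,0} = 1
G(24) = mex{0,0} = 1
G(25) = mex{0,0} = 1
G(26) = mex{0,0} = 1
G(27) = mex{0,0} = 1
G(28) = mex{0,0} = 1
G(29) = mex{1,0} = 2
P-positions are exactly the n with G(n) = 0.

0, 1, 2, 3, 4, 5, 6, 15, 16, 17, 18, 19, 20, 21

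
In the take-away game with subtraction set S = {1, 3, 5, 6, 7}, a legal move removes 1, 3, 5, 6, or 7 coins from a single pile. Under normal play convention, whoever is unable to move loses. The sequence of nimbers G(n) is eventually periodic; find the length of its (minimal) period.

G(0) = 0
G(1) = mex{0} = 1
G(2) = mex{1} = 0
G(3) = mex{0,0} = 1
G(4) = mex{1,1} = 0
G(5) = mex{0,0,0} = 1
G(6) = mex{1,1,1,0} = 2
G(7) = mex{2,0,0,1,0} = 3
G(8) = mex{3,1,1,0,1} = 2
G(9) = mex{2,2,0,1,0} = 3
G(10) = mex{3,3,1,0,1} = 2
G(11) = mex{2,2,2,1,0} = 3
G(12) = mex{3,3,3,2,1} = 0
G(13) = mex{0,2,2,3,2} = 1
G(14) = mex{1,3,3,2,3} = 0
G(15) = mex{0,0,2,3,2} = 1
G(16) = mex{1,1,3,2,3} = 0
G(17) = mex{0,0,0,3,2} = 1
G(18) = mex{1,1,1,0,3} = 2
G(19) = mex{2,0,0,1,0} = 3
G(20) = mex{3,1,1,0,1} = 2
G(21) = mex{2,2,0,1,0} = 3
G(22) = mex{3,3,1,0,1} = 2
G(23) = mex{2,2,2,1,0} = 3
G(24) = mex{3,3,3,2,1} = 0
G(25) = mex{0,2,2,3,2} = 1
G(n+12) = G(n) holds for n = 0,…,6 (a full window of length max(S) = 7), so the sequence is purely periodic with period 12.

12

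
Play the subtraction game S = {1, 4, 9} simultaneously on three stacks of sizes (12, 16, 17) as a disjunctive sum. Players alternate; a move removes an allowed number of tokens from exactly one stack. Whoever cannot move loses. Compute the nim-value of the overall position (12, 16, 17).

1

All stacks use S = {1, 4, 9}:
G(0) = 0
G(1) = mex{0} = 1
G(2) = mex{1} = 0
G(3) = mex{0} = 1
G(4) = mex{1,0} = 2
G(5) = mex{2,1} = 0
G(6) = mex{0,0} = 1
G(7) = mex{1,1} = 0
G(8) = mex{0,2} = 1
G(9) = mex{1,0,0} = 2
G(10) = mex{2,1,1} = 0
G(11) = mex{0,0,0} = 1
G(12) = mex{1,1,1} = 0
G(13) = mex{0,2,2} = 1
G(14) = mex{1,0,0} = 2
G(15) = mex{2,1,1} = 0
G(16) = mex{0,0,0} = 1
G(17) = mex{1,1,1} = 0
Stack A: G(12) = 0.
Stack B: G(16) = 1.
Stack C: G(17) = 0.
Combined Grundy value = 0 ⊕ 1 ⊕ 0 = 1.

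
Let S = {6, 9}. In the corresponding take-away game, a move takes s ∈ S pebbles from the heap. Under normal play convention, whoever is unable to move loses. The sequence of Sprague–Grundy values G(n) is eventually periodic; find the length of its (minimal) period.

15

n :  0  1  2  3  4  5  6  7  8  9 10 11 12 13 14 15 16 17 18 19 20 21 22 23 24 25 26 27 28 29 30 31
G :  0  0  0  0  0  0  1  1  1  1  1  1  2  2  2  0  0  0  0  0  0  1  1  1  1  1  1  2  2  2  0  0
G(n+15) = G(n) holds for n = 0,…,8 (a full window of length max(S) = 9), so the sequence is purely periodic with period 15.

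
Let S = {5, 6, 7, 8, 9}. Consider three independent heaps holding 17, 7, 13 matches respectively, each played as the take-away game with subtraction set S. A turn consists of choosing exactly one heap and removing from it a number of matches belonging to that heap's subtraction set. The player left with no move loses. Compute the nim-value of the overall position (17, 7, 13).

3

All heaps use S = {5, 6, 7, 8, 9}:
G(0) = 0
G(1) = mex{} = 0
G(2) = mex{} = 0
G(3) = mex{} = 0
G(4) = mex{} = 0
G(5) = mex{0} = 1
G(6) = mex{0,0} = 1
G(7) = mex{0,0,0} = 1
G(8) = mex{0,0,0,0} = 1
G(9) = mex{0,0,0,0,0} = 1
G(10) = mex{1,0,0,0,0} = 2
G(11) = mex{1,1,0,0,0} = 2
G(12) = mex{1,1,1,0,0} = 2
G(13) = mex{1,1,1,1,0} = 2
G(14) = mex{1,1,1,1,1} = 0
G(15) = mex{2,1,1,1,1} = 0
G(16) = mex{2,2,1,1,1} = 0
G(17) = mex{2,2,2,1,1} = 0
Heap A: G(17) = 0.
Heap B: G(7) = 1.
Heap C: G(13) = 2.
Combined Grundy value = 0 ⊕ 1 ⊕ 2 = 3.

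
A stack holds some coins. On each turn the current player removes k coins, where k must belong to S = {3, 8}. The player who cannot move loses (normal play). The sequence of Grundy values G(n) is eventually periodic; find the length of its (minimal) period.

G(0) = 0
G(1) = mex{} = 0
G(2) = mex{} = 0
G(3) = mex{0} = 1
G(4) = mex{0} = 1
G(5) = mex{0} = 1
G(6) = mex{1} = 0
G(7) = mex{1} = 0
G(8) = mex{1,0} = 2
G(9) = mex{0,0} = 1
G(10) = mex{0,0} = 1
G(11) = mex{2,1} = 0
G(12) = mex{1,1} = 0
G(13) = mex{1,1} = 0
G(14) = mex{0,0} = 1
G(15) = mex{0,0} = 1
G(16) = mex{0,2} = 1
G(17) = mex{1,1} = 0
G(18) = mex{1,1} = 0
G(19) = mex{1,0} = 2
G(20) = mex{0,0} = 1
G(21) = mex{0,0} = 1
G(22) = mex{2,1} = 0
G(23) = mex{1,1} = 0
G(n+11) = G(n) holds for n = 0,…,7 (a full window of length max(S) = 8), so the sequence is purely periodic with period 11.

11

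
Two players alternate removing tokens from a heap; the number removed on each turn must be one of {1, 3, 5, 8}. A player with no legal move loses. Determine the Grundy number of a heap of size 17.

n :  0  1  2  3  4  5  6  7  8  9 10 11 12 13 14 15 16 17
G :  0  1  0  1  0  1  0  1  2  3  2  3  2  0  1  0  1  0

0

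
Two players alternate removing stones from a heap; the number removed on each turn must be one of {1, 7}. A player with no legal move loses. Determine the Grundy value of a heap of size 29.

n :  0  1  2  3  4  5  6  7  8  9 10 11 12 13 14 15 16 17 18 19 20 21 22 23 24 25 26 27 28 29
G :  0  1  0  1  0  1  0  1  0  1  0  1  0  1  0  1  0  1  0  1  0  1  0  1  0  1  0  1  0  1

1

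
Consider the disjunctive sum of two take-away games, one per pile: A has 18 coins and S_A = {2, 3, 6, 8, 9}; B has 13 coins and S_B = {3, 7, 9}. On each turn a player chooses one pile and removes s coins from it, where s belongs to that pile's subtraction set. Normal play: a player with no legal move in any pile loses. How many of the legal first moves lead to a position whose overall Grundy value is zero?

2

Pile A, S = {2, 3, 6, 8, 9}:
G(0) = 0
G(1) = mex{} = 0
G(2) = mex{0} = 1
G(3) = mex{0,0} = 1
G(4) = mex{1,0} = 2
G(5) = mex{1,1} = 0
G(6) = mex{2,1,0} = 3
G(7) = mex{0,2,0} = 1
G(8) = mex{3,0,1,0} = 2
G(9) = mex{1,3,1,0,0} = 2
G(10) = mex{2,1,2,1,0} = 3
G(11) = mex{2,2,0,1,1} = 3
G(12) = mex{3,2,3,2,1} = 0
G(13) = mex{3,3,1,0,2} = 4
G(14) = mex{0,3,2,3,0} = 1
G(15) = mex{4,0,2,1,3} = 5
G(16) = mex{1,4,3,2,1} = 0
G(17) = mex{5,1,3,2,2} = 0
G(18) = mex{0,5,0,3,2} = 1
G_A(18) = 1.
Pile B, S = {3, 7, 9}:
G(0) = 0
G(1) = mex{} = 0
G(2) = mex{} = 0
G(3) = mex{0} = 1
G(4) = mex{0} = 1
G(5) = mex{0} = 1
G(6) = mex{1} = 0
G(7) = mex{1,0} = 2
G(8) = mex{1,0} = 2
G(9) = mex{0,0,0} = 1
G(10) = mex{2,1,0} = 3
G(11) = mex{2,1,0} = 3
G(12) = mex{1,1,1} = 0
G(13) = mex{3,0,1} = 2
G_B(13) = 2.
Combined Grundy value = 1 ⊕ 2 = 3.
A winning move leaves total XOR = 0, i.e. changes one component's Grundy value g to g ⊕ X where X is the current total.
Pile A: need g' = 1⊕3 = 2. Options: 18−2→G=0, 18−3→G=5, 18−6→G=0, 18−8→G=3, 18−9→G=2. Hits: 1.
Pile B: need g' = 2⊕3 = 1. Options: 13−3→G=3, 13−7→G=0, 13−9→G=1. Hits: 1.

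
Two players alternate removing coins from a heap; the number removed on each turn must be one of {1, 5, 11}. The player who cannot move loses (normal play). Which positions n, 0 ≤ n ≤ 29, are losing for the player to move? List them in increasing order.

0, 2, 4, 6, 8, 10, 12, 14, 16, 18, 20, 22, 24, 26, 28

G(0) = 0
G(1) = mex{0} = 1
G(2) = mex{1} = 0
G(3) = mex{0} = 1
G(4) = mex{1} = 0
G(5) = mex{0,0} = 1
G(6) = mex{1,1} = 0
G(7) = mex{0,0} = 1
G(8) = mex{1,1} = 0
G(9) = mex{0,0} = 1
G(10) = mex{1,1} = 0
G(11) = mex{0,0,0} = 1
G(12) = mex{1,1,1} = 0
G(13) = mex{0,0,0} = 1
G(14) = mex{1,1,1} = 0
G(15) = mex{0,0,0} = 1
G(16) = mex{1,1,1} = 0
G(17) = mex{0,0,0} = 1
G(18) = mex{1,1,1} = 0
G(19) = mex{0,0,0} = 1
G(20) = mex{1,1,1} = 0
G(21) = mex{0,0,0} = 1
G(22) = mex{1,1,1} = 0
G(23) = mex{0,0,0} = 1
G(24) = mex{1,1,1} = 0
G(25) = mex{0,0,0} = 1
G(26) = mex{1,1,1} = 0
G(27) = mex{0,0,0} = 1
G(28) = mex{1,1,1} = 0
G(29) = mex{0,0,0} = 1
P-positions are exactly the n with G(n) = 0.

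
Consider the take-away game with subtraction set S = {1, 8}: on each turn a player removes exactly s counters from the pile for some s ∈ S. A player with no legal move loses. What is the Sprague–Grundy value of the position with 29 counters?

n :  0  1  2  3  4  5  6  7  8  9 10 11 12 13 14 15 16 17 18 19 20 21 22 23 24 25 26 27 28 29
G :  0  1  0  1  0  1  0  1  2  0  1  0  1  0  1  0  1  2  0  1  0  1  0  1  0  1  2  0  1  0

0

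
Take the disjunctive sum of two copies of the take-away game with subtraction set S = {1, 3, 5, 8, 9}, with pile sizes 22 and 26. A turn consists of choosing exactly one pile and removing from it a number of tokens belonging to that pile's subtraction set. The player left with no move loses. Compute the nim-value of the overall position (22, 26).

All piles use S = {1, 3, 5, 8, 9}:
n :  0  1  2  3  4  5  6  7  8  9 10 11 12 13 14 15 16 17 18 19 20 21 22 23 24 25 26
G :  0  1  0  1  0  1  0  1  2  3  2  3  2  3  2  3  0  1  0  1  0  1  0  1  2  3  2
Pile A: G(22) = 0.
Pile B: G(26) = 2.
Combined Grundy value = 0 ⊕ 2 = 2.

2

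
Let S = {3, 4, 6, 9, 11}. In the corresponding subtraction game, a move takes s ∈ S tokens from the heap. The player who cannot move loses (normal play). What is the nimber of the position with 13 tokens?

4

G(0) = 0
G(1) = mex{} = 0
G(2) = mex{} = 0
G(3) = mex{0} = 1
G(4) = mex{0,0} = 1
G(5) = mex{0,0} = 1
G(6) = mex{1,0,0} = 2
G(7) = mex{1,1,0} = 2
G(8) = mex{1,1,0} = 2
G(9) = mex{2,1,1,0} = 3
G(10) = mex{2,2,1,0} = 3
G(11) = mex{2,2,1,0,0} = 3
G(12) = mex{3,2,2,1,0} = 4
G(13) = mex{3,3,2,1,0} = 4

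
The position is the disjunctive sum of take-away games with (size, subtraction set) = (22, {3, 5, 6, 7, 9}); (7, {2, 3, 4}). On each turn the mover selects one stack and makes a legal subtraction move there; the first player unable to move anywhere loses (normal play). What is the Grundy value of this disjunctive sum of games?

3

Stack A, S = {3, 5, 6, 7, 9}:
n :  0  1  2  3  4  5  6  7  8  9 10 11 12 13 14 15 16 17 18 19 20 21 22
G :  0  0  0  1  1  1  2  2  2  3  3  3  0  0  0  1  1  1  2  2  2  3  3
G_A(22) = 3.
Stack B, S = {2, 3, 4}:
G(0) = 0
G(1) = mex{} = 0
G(2) = mex{0} = 1
G(3) = mex{0,0} = 1
G(4) = mex{1,0,0} = 2
G(5) = mex{1,1,0} = 2
G(6) = mex{2,1,1} = 0
G(7) = mex{2,2,1} = 0
G_B(7) = 0.
Combined Grundy value = 3 ⊕ 0 = 3.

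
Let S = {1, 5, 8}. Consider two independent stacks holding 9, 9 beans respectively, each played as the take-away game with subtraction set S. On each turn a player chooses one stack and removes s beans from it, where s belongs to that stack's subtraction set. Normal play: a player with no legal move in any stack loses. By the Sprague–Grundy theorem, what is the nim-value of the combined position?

All stacks use S = {1, 5, 8}:
G(0) = 0
G(1) = mex{0} = 1
G(2) = mex{1} = 0
G(3) = mex{0} = 1
G(4) = mex{1} = 0
G(5) = mex{0,0} = 1
G(6) = mex{1,1} = 0
G(7) = mex{0,0} = 1
G(8) = mex{1,1,0} = 2
G(9) = mex{2,0,1} = 3
Stack A: G(9) = 3.
Stack B: G(9) = 3.
Combined Grundy value = 3 ⊕ 3 = 0.

0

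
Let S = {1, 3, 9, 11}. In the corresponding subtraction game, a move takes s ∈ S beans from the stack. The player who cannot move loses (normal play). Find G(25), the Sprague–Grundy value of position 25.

1

n :  0  1  2  3  4  5  6  7  8  9 10 11 12 13 14 15 16 17 18 19 20 21 22 23 24 25
G :  0  1  0  1  0  1  0  1  0  1  0  1  0  1  0  1  0  1  0  1  0  1  0  1  0  1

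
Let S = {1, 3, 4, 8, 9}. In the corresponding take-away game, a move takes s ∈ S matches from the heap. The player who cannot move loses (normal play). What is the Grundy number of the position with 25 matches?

n :  0  1  2  3  4  5  6  7  8  9 10 11 12 13 14 15 16 17 18 19 20 21 22 23 24 25
G :  0  1  0  1  2  3  2  0  1  4  3  2  0  1  0  1  2  3  2  0  1  4  3  2  0  1

1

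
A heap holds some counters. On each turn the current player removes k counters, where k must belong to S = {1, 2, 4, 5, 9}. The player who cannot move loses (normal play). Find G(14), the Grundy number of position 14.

1

G(0) = 0
G(1) = mex{0} = 1
G(2) = mex{1,0} = 2
G(3) = mex{2,1} = 0
G(4) = mex{0,2,0} = 1
G(5) = mex{1,0,1,0} = 2
G(6) = mex{2,1,2,1} = 0
G(7) = mex{0,2,0,2} = 1
G(8) = mex{1,0,1,0} = 2
G(9) = mex{2,1,2,1,0} = 3
G(10) = mex{3,2,0,2,1} = 4
G(11) = mex{4,3,1,0,2} = 5
G(12) = mex{5,4,2,1,0} = 3
G(13) = mex{3,5,3,2,1} = 0
G(14) = mex{0,3,4,3,2} = 1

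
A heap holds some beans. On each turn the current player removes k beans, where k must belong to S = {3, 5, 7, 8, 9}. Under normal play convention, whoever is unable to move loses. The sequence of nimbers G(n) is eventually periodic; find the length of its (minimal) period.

G(0) = 0
G(1) = mex{} = 0
G(2) = mex{} = 0
G(3) = mex{0} = 1
G(4) = mex{0} = 1
G(5) = mex{0,0} = 1
G(6) = mex{1,0} = 2
G(7) = mex{1,0,0} = 2
G(8) = mex{1,1,0,0} = 2
G(9) = mex{2,1,0,0,0} = 3
G(10) = mex{2,1,1,0,0} = 3
G(11) = mex{2,2,1,1,0} = 3
G(12) = mex{3,2,1,1,1} = 0
G(13) = mex{3,2,2,1,1} = 0
G(14) = mex{3,3,2,2,1} = 0
G(15) = mex{0,3,2,2,2} = 1
G(16) = mex{0,3,3,2,2} = 1
G(17) = mex{0,0,3,3,2} = 1
G(18) = mex{1,0,3,3,3} = 2
G(19) = mex{1,0,0,3,3} = 2
G(20) = mex{1,1,0,0,3} = 2
G(21) = mex{2,1,0,0,0} = 3
G(22) = mex{2,1,1,0,0} = 3
G(23) = mex{2,2,1,1,0} = 3
G(24) = mex{3,2,1,1,1} = 0
G(25) = mex{3,2,2,1,1} = 0
G(n+12) = G(n) holds for n = 0,…,8 (a full window of length max(S) = 9), so the sequence is purely periodic with period 12.

12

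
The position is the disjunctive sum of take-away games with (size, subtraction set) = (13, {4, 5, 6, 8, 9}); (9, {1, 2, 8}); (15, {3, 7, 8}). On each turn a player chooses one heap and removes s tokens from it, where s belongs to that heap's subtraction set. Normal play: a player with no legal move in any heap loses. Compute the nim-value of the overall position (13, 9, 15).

Heap A, S = {4, 5, 6, 8, 9}:
G(0) = 0
G(1) = mex{} = 0
G(2) = mex{} = 0
G(3) = mex{} = 0
G(4) = mex{0} = 1
G(5) = mex{0,0} = 1
G(6) = mex{0,0,0} = 1
G(7) = mex{0,0,0} = 1
G(8) = mex{1,0,0,0} = 2
G(9) = mex{1,1,0,0,0} = 2
G(10) = mex{1,1,1,0,0} = 2
G(11) = mex{1,1,1,0,0} = 2
G(12) = mex{2,1,1,1,0} = 3
G(13) = mex{2,2,1,1,1} = 0
G_A(13) = 0.
Heap B, S = {1, 2, 8}:
n : 0 1 2 3 4 5 6 7 8 9
G : 0 1 2 0 1 2 0 1 2 0
G_B(9) = 0.
Heap C, S = {3, 7, 8}:
G(0) = 0
G(1) = mex{} = 0
G(2) = mex{} = 0
G(3) = mex{0} = 1
G(4) = mex{0} = 1
G(5) = mex{0} = 1
G(6) = mex{1} = 0
G(7) = mex{1,0} = 2
G(8) = mex{1,0,0} = 2
G(9) = mex{0,0,0} = 1
G(10) = mex{2,1,0} = 3
G(11) = mex{2,1,1} = 0
G(12) = mex{1,1,1} = 0
G(13) = mex{3,0,1} = 2
G(14) = mex{0,2,0} = 1
G(15) = mex{0,2,2} = 1
G_C(15) = 1.
Combined Grundy value = 0 ⊕ 0 ⊕ 1 = 1.

1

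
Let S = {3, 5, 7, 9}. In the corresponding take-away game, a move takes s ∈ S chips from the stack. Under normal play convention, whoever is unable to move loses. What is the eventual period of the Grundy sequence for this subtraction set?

n :  0  1  2  3  4  5  6  7  8  9 10 11 12 13 14 15 16 17 18 19 20 21 22 23 24 25
G :  0  0  0  1  1  1  2  2  2  3  3  3  0  0  0  1  1  1  2  2  2  3  3  3  0  0
G(n+12) = G(n) holds for n = 0,…,8 (a full window of length max(S) = 9), so the sequence is purely periodic with period 12.

12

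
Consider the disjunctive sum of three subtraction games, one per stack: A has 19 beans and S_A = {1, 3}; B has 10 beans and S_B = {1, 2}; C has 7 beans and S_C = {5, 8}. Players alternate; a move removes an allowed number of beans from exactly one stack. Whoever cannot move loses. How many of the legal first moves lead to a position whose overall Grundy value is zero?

4

Stack A, S = {1, 3}:
G(0) = 0
G(1) = mex{0} = 1
G(2) = mex{1} = 0
G(3) = mex{0,0} = 1
G(4) = mex{1,1} = 0
G(5) = mex{0,0} = 1
G(6) = mex{1,1} = 0
G(7) = mex{0,0} = 1
G(8) = mex{1,1} = 0
G(9) = mex{0,0} = 1
G(10) = mex{1,1} = 0
G(11) = mex{0,0} = 1
G(12) = mex{1,1} = 0
G(13) = mex{0,0} = 1
G(14) = mex{1,1} = 0
G(15) = mex{0,0} = 1
G(16) = mex{1,1} = 0
G(17) = mex{0,0} = 1
G(18) = mex{1,1} = 0
G(19) = mex{0,0} = 1
G_A(19) = 1.
Stack B, S = {1, 2}:
G(0) = 0
G(1) = mex{0} = 1
G(2) = mex{1,0} = 2
G(3) = mex{2,1} = 0
G(4) = mex{0,2} = 1
G(5) = mex{1,0} = 2
G(6) = mex{2,1} = 0
G(7) = mex{0,2} = 1
G(8) = mex{1,0} = 2
G(9) = mex{2,1} = 0
G(10) = mex{0,2} = 1
G_B(10) = 1.
Stack C, S = {5, 8}:
G(0) = 0
G(1) = mex{} = 0
G(2) = mex{} = 0
G(3) = mex{} = 0
G(4) = mex{} = 0
G(5) = mex{0} = 1
G(6) = mex{0} = 1
G(7) = mex{0} = 1
G_C(7) = 1.
Combined Grundy value = 1 ⊕ 1 ⊕ 1 = 1.
A winning move leaves total XOR = 0, i.e. changes one component's Grundy value g to g ⊕ X where X is the current total.
Stack A: need g' = 1⊕1 = 0. Options: 19−1→G=0, 19−3→G=0. Hits: 2.
Stack B: need g' = 1⊕1 = 0. Options: 10−1→G=0, 10−2→G=2. Hits: 1.
Stack C: need g' = 1⊕1 = 0. Options: 7−5→G=0. Hits: 1.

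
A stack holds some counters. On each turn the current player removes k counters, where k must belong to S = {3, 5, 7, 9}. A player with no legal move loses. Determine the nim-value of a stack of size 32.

2

n :  0  1  2  3  4  5  6  7  8  9 10 11 12 13 14 15 16 17 18 19 20 21 22 23 24 25 26 27 28 29 30 31 32
G :  0  0  0  1  1  1  2  2  2  3  3  3  0  0  0  1  1  1  2  2  2  3  3  3  0  0  0  1  1  1  2  2  2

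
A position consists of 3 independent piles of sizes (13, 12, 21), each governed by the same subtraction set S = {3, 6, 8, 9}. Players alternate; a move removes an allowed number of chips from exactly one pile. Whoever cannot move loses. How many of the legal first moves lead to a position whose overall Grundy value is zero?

All piles use S = {3, 6, 8, 9}:
n :  0  1  2  3  4  5  6  7  8  9 10 11 12 13 14 15 16 17 18 19 20 21
G :  0  0  0  1  1  1  2  2  2  3  3  3  0  0  0  1  1  1  2  2  2  3
Pile A: G(13) = 0.
Pile B: G(12) = 0.
Pile C: G(21) = 3.
Combined Grundy value = 0 ⊕ 0 ⊕ 3 = 3.
A winning move leaves total XOR = 0, i.e. changes one component's Grundy value g to g ⊕ X where X is the current total.
Pile A: need g' = 0⊕3 = 3. Options: 13−3→G=3, 13−6→G=2, 13−8→G=1, 13−9→G=1. Hits: 1.
Pile B: need g' = 0⊕3 = 3. Options: 12−3→G=3, 12−6→G=2, 12−8→G=1, 12−9→G=1. Hits: 1.
Pile C: need g' = 3⊕3 = 0. Options: 21−3→G=2, 21−6→G=1, 21−8→G=0, 21−9→G=0. Hits: 2.

4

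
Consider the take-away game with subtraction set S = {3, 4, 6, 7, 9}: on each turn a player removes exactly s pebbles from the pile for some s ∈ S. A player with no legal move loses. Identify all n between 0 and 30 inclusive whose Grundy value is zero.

0, 1, 2, 12, 13, 14, 24, 25, 26

n :  0  1  2  3  4  5  6  7  8  9 10 11 12 13 14 15 16 17 18 19 20 21 22 23 24 25 26 27 28 29 30
G :  0  0  0  1  1  1  2  2  2  3  3  3  0  0  0  1  1  1  2  2  2  3  3  3  0  0  0  1  1  1  2
P-positions are exactly the n with G(n) = 0.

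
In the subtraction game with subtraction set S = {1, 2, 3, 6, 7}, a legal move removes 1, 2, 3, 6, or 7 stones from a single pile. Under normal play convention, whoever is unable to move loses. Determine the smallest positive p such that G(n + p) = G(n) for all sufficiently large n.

G(0) = 0
G(1) = mex{0} = 1
G(2) = mex{1,0} = 2
G(3) = mex{2,1,0} = 3
G(4) = mex{3,2,1} = 0
G(5) = mex{0,3,2} = 1
G(6) = mex{1,0,3,0} = 2
G(7) = mex{2,1,0,1,0} = 3
G(8) = mex{3,2,1,2,1} = 0
G(9) = mex{0,3,2,3,2} = 1
G(10) = mex{1,0,3,0,3} = 2
G(11) = mex{2,1,0,1,0} = 3
G(12) = mex{3,2,1,2,1} = 0
G(13) = mex{0,3,2,3,2} = 1
G(14) = mex{1,0,3,0,3} = 2
G(n+4) = G(n) holds for n = 0,…,6 (a full window of length max(S) = 7), so the sequence is purely periodic with period 4.

4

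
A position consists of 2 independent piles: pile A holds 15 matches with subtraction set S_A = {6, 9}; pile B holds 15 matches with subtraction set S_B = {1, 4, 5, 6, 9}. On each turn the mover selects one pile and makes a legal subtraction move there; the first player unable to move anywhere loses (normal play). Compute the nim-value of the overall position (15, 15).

Pile A, S = {6, 9}:
G(0) = 0
G(1) = mex{} = 0
G(2) = mex{} = 0
G(3) = mex{} = 0
G(4) = mex{} = 0
G(5) = mex{} = 0
G(6) = mex{0} = 1
G(7) = mex{0} = 1
G(8) = mex{0} = 1
G(9) = mex{0,0} = 1
G(10) = mex{0,0} = 1
G(11) = mex{0,0} = 1
G(12) = mex{1,0} = 2
G(13) = mex{1,0} = 2
G(14) = mex{1,0} = 2
G(15) = mex{1,1} = 0
G_A(15) = 0.
Pile B, S = {1, 4, 5, 6, 9}:
n :  0  1  2  3  4  5  6  7  8  9 10 11 12 13 14 15
G :  0  1  0  1  2  3  2  3  4  5  0  1  0  1  2  3
G_B(15) = 3.
Combined Grundy value = 0 ⊕ 3 = 3.

3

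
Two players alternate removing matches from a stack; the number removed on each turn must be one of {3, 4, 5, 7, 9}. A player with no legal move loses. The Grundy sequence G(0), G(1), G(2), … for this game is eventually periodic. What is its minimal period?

12

G(0) = 0
G(1) = mex{} = 0
G(2) = mex{} = 0
G(3) = mex{0} = 1
G(4) = mex{0,0} = 1
G(5) = mex{0,0,0} = 1
G(6) = mex{1,0,0} = 2
G(7) = mex{1,1,0,0} = 2
G(8) = mex{1,1,1,0} = 2
G(9) = mex{2,1,1,0,0} = 3
G(10) = mex{2,2,1,1,0} = 3
G(11) = mex{2,2,2,1,0} = 3
G(12) = mex{3,2,2,1,1} = 0
G(13) = mex{3,3,2,2,1} = 0
G(14) = mex{3,3,3,2,1} = 0
G(15) = mex{0,3,3,2,2} = 1
G(16) = mex{0,0,3,3,2} = 1
G(17) = mex{0,0,0,3,2} = 1
G(18) = mex{1,0,0,3,3} = 2
G(19) = mex{1,1,0,0,3} = 2
G(20) = mex{1,1,1,0,3} = 2
G(21) = mex{2,1,1,0,0} = 3
G(22) = mex{2,2,1,1,0} = 3
G(23) = mex{2,2,2,1,0} = 3
G(24) = mex{3,2,2,1,1} = 0
G(25) = mex{3,3,2,2,1} = 0
G(n+12) = G(n) holds for n = 0,…,8 (a full window of length max(S) = 9), so the sequence is purely periodic with period 12.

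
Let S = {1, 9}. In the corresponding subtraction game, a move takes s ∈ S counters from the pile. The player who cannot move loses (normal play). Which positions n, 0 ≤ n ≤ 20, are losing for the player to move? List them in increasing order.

0, 2, 4, 6, 8, 10, 12, 14, 16, 18, 20

n :  0  1  2  3  4  5  6  7  8  9 10 11 12 13 14 15 16 17 18 19 20
G :  0  1  0  1  0  1  0  1  0  1  0  1  0  1  0  1  0  1  0  1  0
P-positions are exactly the n with G(n) = 0.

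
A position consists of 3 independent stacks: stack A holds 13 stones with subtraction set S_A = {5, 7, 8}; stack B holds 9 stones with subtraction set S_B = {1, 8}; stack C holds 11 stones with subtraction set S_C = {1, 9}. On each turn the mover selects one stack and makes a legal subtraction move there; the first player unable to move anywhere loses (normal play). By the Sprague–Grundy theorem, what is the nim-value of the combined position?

Stack A, S = {5, 7, 8}:
n :  0  1  2  3  4  5  6  7  8  9 10 11 12 13
G :  0  0  0  0  0  1  1  1  1  1  2  2  2  0
G_A(13) = 0.
Stack B, S = {1, 8}:
G(0) = 0
G(1) = mex{0} = 1
G(2) = mex{1} = 0
G(3) = mex{0} = 1
G(4) = mex{1} = 0
G(5) = mex{0} = 1
G(6) = mex{1} = 0
G(7) = mex{0} = 1
G(8) = mex{1,0} = 2
G(9) = mex{2,1} = 0
G_B(9) = 0.
Stack C, S = {1, 9}:
G(0) = 0
G(1) = mex{0} = 1
G(2) = mex{1} = 0
G(3) = mex{0} = 1
G(4) = mex{1} = 0
G(5) = mex{0} = 1
G(6) = mex{1} = 0
G(7) = mex{0} = 1
G(8) = mex{1} = 0
G(9) = mex{0,0} = 1
G(10) = mex{1,1} = 0
G(11) = mex{0,0} = 1
G_C(11) = 1.
Combined Grundy value = 0 ⊕ 0 ⊕ 1 = 1.

1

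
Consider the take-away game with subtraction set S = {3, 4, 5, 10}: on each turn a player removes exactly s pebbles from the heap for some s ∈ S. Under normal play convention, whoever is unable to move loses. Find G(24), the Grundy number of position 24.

0

n :  0  1  2  3  4  5  6  7  8  9 10 11 12 13 14 15 16 17 18 19 20 21 22 23 24
G :  0  0  0  1  1  1  2  2  0  0  3  1  1  2  2  0  0  0  1  1  1  2  2  0  0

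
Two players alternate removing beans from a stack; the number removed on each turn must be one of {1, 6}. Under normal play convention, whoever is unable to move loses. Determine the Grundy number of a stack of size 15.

n :  0  1  2  3  4  5  6  7  8  9 10 11 12 13 14 15
G :  0  1  0  1  0  1  2  0  1  0  1  0  1  2  0  1

1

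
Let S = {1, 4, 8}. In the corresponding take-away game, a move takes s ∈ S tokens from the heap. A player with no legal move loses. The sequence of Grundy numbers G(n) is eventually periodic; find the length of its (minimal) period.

n :  0  1  2  3  4  5  6  7  8  9 10 11 12 13 14 15 16 17 18 19 20 21 22 23 24 25
G :  0  1  0  1  2  0  1  0  1  2  3  2  0  1  0  1  2  0  1  0  1  2  3  2  0  1
G(n+12) = G(n) holds for n = 0,…,7 (a full window of length max(S) = 8), so the sequence is purely periodic with period 12.

12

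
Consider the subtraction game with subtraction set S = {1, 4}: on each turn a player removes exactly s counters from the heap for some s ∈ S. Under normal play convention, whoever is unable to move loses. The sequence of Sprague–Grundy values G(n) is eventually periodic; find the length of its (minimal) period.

G(0) = 0
G(1) = mex{0} = 1
G(2) = mex{1} = 0
G(3) = mex{0} = 1
G(4) = mex{1,0} = 2
G(5) = mex{2,1} = 0
G(6) = mex{0,0} = 1
G(7) = mex{1,1} = 0
G(8) = mex{0,2} = 1
G(9) = mex{1,0} = 2
G(10) = mex{2,1} = 0
G(11) = mex{0,0} = 1
G(12) = mex{1,1} = 0
G(13) = mex{0,2} = 1
G(14) = mex{1,0} = 2
G(n+5) = G(n) holds for n = 0,…,3 (a full window of length max(S) = 4), so the sequence is purely periodic with period 5.

5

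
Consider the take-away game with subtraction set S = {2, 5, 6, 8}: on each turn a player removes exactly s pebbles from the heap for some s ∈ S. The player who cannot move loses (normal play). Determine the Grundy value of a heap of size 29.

n :  0  1  2  3  4  5  6  7  8  9 10 11 12 13 14 15 16 17 18 19 20 21 22 23 24 25 26 27 28 29
G :  0  0  1  1  0  2  1  3  2  2  3  0  2  1  0  0  1  1  0  2  1  3  2  2  3  0  2  1  0  0

0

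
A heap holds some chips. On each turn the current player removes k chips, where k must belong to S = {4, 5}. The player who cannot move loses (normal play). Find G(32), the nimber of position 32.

1

G(0) = 0
G(1) = mex{} = 0
G(2) = mex{} = 0
G(3) = mex{} = 0
G(4) = mex{0} = 1
G(5) = mex{0,0} = 1
G(6) = mex{0,0} = 1
G(7) = mex{0,0} = 1
G(8) = mex{1,0} = 2
G(9) = mex{1,1} = 0
G(10) = mex{1,1} = 0
G(11) = mex{1,1} = 0
G(12) = mex{2,1} = 0
G(13) = mex{0,2} = 1
G(14) = mex{0,0} = 1
G(15) = mex{0,0} = 1
G(16) = mex{0,0} = 1
G(17) = mex{1,0} = 2
G(18) = mex{1,1} = 0
G(19) = mex{1,1} = 0
G(20) = mex{1,1} = 0
G(21) = mex{2,1} = 0
G(22) = mex{0,2} = 1
G(23) = mex{0,0} = 1
G(24) = mex{0,0} = 1
G(25) = mex{0,0} = 1
G(26) = mex{1,0} = 2
G(27) = mex{1,1} = 0
G(28) = mex{1,1} = 0
G(29) = mex{1,1} = 0
G(30) = mex{2,1} = 0
G(31) = mex{0,2} = 1
G(32) = mex{0,0} = 1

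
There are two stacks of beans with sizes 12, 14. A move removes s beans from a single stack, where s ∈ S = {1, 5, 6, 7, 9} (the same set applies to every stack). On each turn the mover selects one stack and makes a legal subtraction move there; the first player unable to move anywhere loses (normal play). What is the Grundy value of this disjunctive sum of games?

0

All stacks use S = {1, 5, 6, 7, 9}:
n :  0  1  2  3  4  5  6  7  8  9 10 11 12 13 14
G :  0  1  0  1  0  1  2  3  2  3  2  3  0  1  0
Stack A: G(12) = 0.
Stack B: G(14) = 0.
Combined Grundy value = 0 ⊕ 0 = 0.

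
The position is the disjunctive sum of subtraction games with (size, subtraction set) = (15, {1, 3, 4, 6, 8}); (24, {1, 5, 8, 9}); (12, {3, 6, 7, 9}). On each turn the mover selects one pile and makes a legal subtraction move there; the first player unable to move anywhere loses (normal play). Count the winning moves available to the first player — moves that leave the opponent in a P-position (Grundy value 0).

Pile A, S = {1, 3, 4, 6, 8}:
n :  0  1  2  3  4  5  6  7  8  9 10 11 12 13 14 15
G :  0  1  0  1  2  3  2  0  1  0  1  2  3  2  0  1
G_A(15) = 1.
Pile B, S = {1, 5, 8, 9}:
G(0) = 0
G(1) = mex{0} = 1
G(2) = mex{1} = 0
G(3) = mex{0} = 1
G(4) = mex{1} = 0
G(5) = mex{0,0} = 1
G(6) = mex{1,1} = 0
G(7) = mex{0,0} = 1
G(8) = mex{1,1,0} = 2
G(9) = mex{2,0,1,0} = 3
G(10) = mex{3,1,0,1} = 2
G(11) = mex{2,0,1,0} = 3
G(12) = mex{3,1,0,1} = 2
G(13) = mex{2,2,1,0} = 3
G(14) = mex{3,3,0,1} = 2
G(15) = mex{2,2,1,0} = 3
G(16) = mex{3,3,2,1} = 0
G(17) = mex{0,2,3,2} = 1
G(18) = mex{1,3,2,3} = 0
G(19) = mex{0,2,3,2} = 1
G(20) = mex{1,3,2,3} = 0
G(21) = mex{0,0,3,2} = 1
G(22) = mex{1,1,2,3} = 0
G(23) = mex{0,0,3,2} = 1
G(24) = mex{1,1,0,3} = 2
G_B(24) = 2.
Pile C, S = {3, 6, 7, 9}:
n :  0  1  2  3  4  5  6  7  8  9 10 11 12
G :  0  0  0  1  1  1  2  2  2  3  3  3  0
G_C(12) = 0.
Combined Grundy value = 1 ⊕ 2 ⊕ 0 = 3.
A winning move leaves total XOR = 0, i.e. changes one component's Grundy value g to g ⊕ X where X is the current total.
Pile A: need g' = 1⊕3 = 2. Options: 15−1→G=0, 15−3→G=3, 15−4→G=2, 15−6→G=0, 15−8→G=0. Hits: 1.
Pile B: need g' = 2⊕3 = 1. Options: 24−1→G=1, 24−5→G=1, 24−8→G=0, 24−9→G=3. Hits: 2.
Pile C: need g' = 0⊕3 = 3. Options: 12−3→G=3, 12−6→G=2, 12−7→G=1, 12−9→G=1. Hits: 1.

4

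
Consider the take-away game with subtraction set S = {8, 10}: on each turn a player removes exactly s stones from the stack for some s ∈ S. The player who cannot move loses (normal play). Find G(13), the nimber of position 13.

G(0) = 0
G(1) = mex{} = 0
G(2) = mex{} = 0
G(3) = mex{} = 0
G(4) = mex{} = 0
G(5) = mex{} = 0
G(6) = mex{} = 0
G(7) = mex{} = 0
G(8) = mex{0} = 1
G(9) = mex{0} = 1
G(10) = mex{0,0} = 1
G(11) = mex{0,0} = 1
G(12) = mex{0,0} = 1
G(13) = mex{0,0} = 1

1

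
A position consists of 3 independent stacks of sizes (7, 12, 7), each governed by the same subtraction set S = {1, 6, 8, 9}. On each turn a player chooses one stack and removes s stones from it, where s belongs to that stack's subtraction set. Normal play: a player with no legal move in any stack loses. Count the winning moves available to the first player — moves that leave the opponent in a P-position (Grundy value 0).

1

All stacks use S = {1, 6, 8, 9}:
n :  0  1  2  3  4  5  6  7  8  9 10 11 12
G :  0  1  0  1  0  1  2  0  1  2  3  2  3
Stack A: G(7) = 0.
Stack B: G(12) = 3.
Stack C: G(7) = 0.
Combined Grundy value = 0 ⊕ 3 ⊕ 0 = 3.
A winning move leaves total XOR = 0, i.e. changes one component's Grundy value g to g ⊕ X where X is the current total.
Stack A: need g' = 0⊕3 = 3. Options: 7−1→G=2, 7−6→G=1. Hits: 0.
Stack B: need g' = 3⊕3 = 0. Options: 12−1→G=2, 12−6→G=2, 12−8→G=0, 12−9→G=1. Hits: 1.
Stack C: need g' = 0⊕3 = 3. Options: 7−1→G=2, 7−6→G=1. Hits: 0.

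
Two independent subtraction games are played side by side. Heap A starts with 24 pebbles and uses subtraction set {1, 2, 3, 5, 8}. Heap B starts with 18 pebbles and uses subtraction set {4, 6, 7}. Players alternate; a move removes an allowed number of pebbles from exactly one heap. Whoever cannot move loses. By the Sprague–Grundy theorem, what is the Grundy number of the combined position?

1

Heap A, S = {1, 2, 3, 5, 8}:
n :  0  1  2  3  4  5  6  7  8  9 10 11 12 13 14 15 16 17 18 19 20 21 22 23 24
G :  0  1  2  3  0  1  2  3  4  5  0  1  2  3  0  1  2  3  4  5  0  1  2  3  0
G_A(24) = 0.
Heap B, S = {4, 6, 7}:
n :  0  1  2  3  4  5  6  7  8  9 10 11 12 13 14 15 16 17 18
G :  0  0  0  0  1  1  1  1  2  2  2  0  0  0  0  1  1  1  1
G_B(18) = 1.
Combined Grundy value = 0 ⊕ 1 = 1.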